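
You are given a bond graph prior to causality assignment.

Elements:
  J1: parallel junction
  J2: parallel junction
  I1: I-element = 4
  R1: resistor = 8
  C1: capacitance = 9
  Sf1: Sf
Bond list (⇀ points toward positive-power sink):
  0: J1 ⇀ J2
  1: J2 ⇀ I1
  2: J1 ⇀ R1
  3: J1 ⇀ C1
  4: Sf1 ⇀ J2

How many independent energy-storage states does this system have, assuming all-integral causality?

b4 stroke at Sf1  (source Sf1 imposes f)
b1 stroke at I1  (I1 outputs flow p/I1)
b0 stroke at J2  (closing 0-jn rule on J2)
b3 stroke at J1  (C1 integral (e out))
b2 stroke at R1  (common-e at J1 fixed by 3)

2  (C1, I1 all integral)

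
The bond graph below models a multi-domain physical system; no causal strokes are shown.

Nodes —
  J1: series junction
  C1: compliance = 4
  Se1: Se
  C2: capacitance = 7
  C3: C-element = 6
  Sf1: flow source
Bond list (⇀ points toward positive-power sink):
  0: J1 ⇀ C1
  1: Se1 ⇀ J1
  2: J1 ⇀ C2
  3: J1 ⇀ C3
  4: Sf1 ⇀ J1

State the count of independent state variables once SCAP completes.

bond 1 →J1  (Se1 fixes effort; stroke away)
bond 4 →Sf1  (source Sf1 imposes f)
bond 0 →J1  (1-jn J1 has f-setter on 4)
bond 2 →J1  (J1 flow already set via bond 4)
bond 3 →J1  (common-f at J1 fixed by 4)

3  (C1, C2, C3 all integral)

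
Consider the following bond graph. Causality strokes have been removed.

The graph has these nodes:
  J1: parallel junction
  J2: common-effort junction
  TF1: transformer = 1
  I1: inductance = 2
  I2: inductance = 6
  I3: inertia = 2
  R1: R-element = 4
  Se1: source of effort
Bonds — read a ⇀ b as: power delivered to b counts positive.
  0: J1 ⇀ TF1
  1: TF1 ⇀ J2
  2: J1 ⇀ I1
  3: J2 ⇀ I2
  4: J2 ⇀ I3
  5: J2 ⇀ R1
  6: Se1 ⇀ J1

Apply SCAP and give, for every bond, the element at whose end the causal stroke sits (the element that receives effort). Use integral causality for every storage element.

bond 0 →TF1
bond 1 →J2
bond 2 →I1
bond 3 →I2
bond 4 →I3
bond 5 →R1
bond 6 →J1

bond 6 stroke at J1  (Se1: effort source, stroke at far end)
bond 0 stroke at TF1  (common-e at J1 fixed by 6)
bond 2 stroke at I1  (common-e at J1 fixed by 6)
bond 1 stroke at J2  (TF TF1: opposite of bond 0)
bond 3 stroke at I2  (common-e at J2 fixed by 1)
bond 4 stroke at I3  (0-jn J2 has e-setter on 1)
bond 5 stroke at R1  (common-e at J2 fixed by 1)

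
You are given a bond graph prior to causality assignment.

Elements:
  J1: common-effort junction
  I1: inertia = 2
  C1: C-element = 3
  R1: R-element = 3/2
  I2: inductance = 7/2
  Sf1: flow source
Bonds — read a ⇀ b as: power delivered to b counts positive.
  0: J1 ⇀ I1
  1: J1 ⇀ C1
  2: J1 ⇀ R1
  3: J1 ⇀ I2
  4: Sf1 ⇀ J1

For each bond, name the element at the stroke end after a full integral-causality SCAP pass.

#0 stroke→I1
#1 stroke→J1
#2 stroke→R1
#3 stroke→I2
#4 stroke→Sf1

β4 →Sf1  (Sf1 fixes flow; stroke at Sf1)
β0 →I1  (prefer integral on I1)
β1 →J1  (C1 outputs effort q/C1)
β2 →R1  (common-e at J1 fixed by 1)
β3 →I2  (J1 effort already set via bond 1)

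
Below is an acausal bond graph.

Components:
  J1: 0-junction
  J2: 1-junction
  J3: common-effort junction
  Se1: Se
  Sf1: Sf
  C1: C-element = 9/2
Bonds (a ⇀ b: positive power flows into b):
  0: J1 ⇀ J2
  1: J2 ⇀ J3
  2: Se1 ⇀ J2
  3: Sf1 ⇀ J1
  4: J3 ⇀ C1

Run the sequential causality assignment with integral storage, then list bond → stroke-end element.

#2 →J2  (source Se1 imposes e)
#3 →Sf1  (Sf1 fixes flow; stroke at Sf1)
#0 →J1  (only one effort-in slot at J1)
#1 →J2  (1-jn J2 has f-setter on 0)
#4 →J3  (J3 needs exactly one e-in)

bond 0 |J1
bond 1 |J2
bond 2 |J2
bond 3 |Sf1
bond 4 |J3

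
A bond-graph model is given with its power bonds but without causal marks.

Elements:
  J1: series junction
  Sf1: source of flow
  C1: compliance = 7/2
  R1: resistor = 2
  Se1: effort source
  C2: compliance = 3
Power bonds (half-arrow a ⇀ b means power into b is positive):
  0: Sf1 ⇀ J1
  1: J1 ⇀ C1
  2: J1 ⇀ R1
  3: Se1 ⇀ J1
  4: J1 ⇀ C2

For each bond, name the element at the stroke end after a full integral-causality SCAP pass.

b0 stroke at Sf1
b1 stroke at J1
b2 stroke at J1
b3 stroke at J1
b4 stroke at J1

#0 |Sf1  (source Sf1 imposes f)
#3 |J1  (Se1 (Se) sets effort on bond)
#1 |J1  (1-jn J1 has f-setter on 0)
#2 |J1  (J1: bond 0 brought flow, rest push out)
#4 |J1  (1-jn J1 has f-setter on 0)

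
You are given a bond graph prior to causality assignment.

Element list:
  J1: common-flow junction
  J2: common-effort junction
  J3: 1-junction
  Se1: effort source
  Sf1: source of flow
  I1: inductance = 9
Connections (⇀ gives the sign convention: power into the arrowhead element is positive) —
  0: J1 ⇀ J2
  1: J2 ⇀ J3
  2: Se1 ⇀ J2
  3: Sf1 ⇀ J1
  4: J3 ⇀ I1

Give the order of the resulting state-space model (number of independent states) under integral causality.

b2 →J2  (source Se1 imposes e)
b3 →Sf1  (Sf1 fixes flow; stroke at Sf1)
b0 →J1  (J1: bond 3 brought flow, rest push out)
b1 →J3  (J2 effort already set via bond 2)
b4 →I1  (only one flow-in slot at J3)

1  (I1 all integral)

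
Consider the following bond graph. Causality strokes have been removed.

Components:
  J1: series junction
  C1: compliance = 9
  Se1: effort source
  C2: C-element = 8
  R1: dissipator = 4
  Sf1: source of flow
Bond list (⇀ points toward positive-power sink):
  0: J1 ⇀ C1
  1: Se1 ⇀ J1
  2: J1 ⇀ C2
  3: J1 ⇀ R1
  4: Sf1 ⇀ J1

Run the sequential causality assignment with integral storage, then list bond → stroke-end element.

b1 →J1  (Se1 fixes effort; stroke away)
b4 →Sf1  (Sf1: flow source, stroke at near end)
b0 →J1  (common-f at J1 fixed by 4)
b2 →J1  (J1 flow already set via bond 4)
b3 →J1  (common-f at J1 fixed by 4)

#0 →J1
#1 →J1
#2 →J1
#3 →J1
#4 →Sf1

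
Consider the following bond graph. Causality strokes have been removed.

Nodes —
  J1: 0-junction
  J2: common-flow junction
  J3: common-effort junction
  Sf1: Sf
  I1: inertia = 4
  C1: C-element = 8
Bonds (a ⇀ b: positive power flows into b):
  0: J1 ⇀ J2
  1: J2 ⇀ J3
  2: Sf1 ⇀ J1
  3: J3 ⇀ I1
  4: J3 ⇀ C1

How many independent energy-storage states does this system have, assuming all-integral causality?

bond 2 stroke at Sf1  (Sf1: flow source, stroke at near end)
bond 0 stroke at J1  (J1: last free bond brings effort in)
bond 1 stroke at J2  (J2: bond 0 brought flow, rest push out)
bond 3 stroke at I1  (prefer integral on I1)
bond 4 stroke at J3  (J3: last free bond brings effort in)

2  (C1, I1 all integral)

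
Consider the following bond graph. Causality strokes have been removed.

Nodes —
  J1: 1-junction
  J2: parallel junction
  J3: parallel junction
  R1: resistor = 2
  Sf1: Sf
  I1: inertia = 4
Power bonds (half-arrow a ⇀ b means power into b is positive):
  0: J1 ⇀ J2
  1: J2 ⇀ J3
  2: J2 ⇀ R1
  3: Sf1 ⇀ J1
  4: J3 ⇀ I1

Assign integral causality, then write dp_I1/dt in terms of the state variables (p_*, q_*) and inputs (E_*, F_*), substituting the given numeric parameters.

bond 3 |Sf1  (Sf1 (Sf) sets flow on bond)
bond 0 |J1  (J1 flow already set via bond 3)
bond 4 |I1  (I1 outputs flow p/I1)
bond 1 |J3  (only one effort-in slot at J3)
bond 2 |J2  (J2 needs exactly one e-in)

dp_I1/dt = 2*F_Sf1 - p_I1/2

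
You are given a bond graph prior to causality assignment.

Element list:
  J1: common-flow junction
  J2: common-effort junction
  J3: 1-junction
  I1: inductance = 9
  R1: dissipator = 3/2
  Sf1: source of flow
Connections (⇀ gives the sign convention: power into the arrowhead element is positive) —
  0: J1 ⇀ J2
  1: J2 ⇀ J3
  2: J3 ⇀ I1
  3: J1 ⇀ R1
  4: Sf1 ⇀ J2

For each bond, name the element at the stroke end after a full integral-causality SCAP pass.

β4 stroke at Sf1  (Sf1 fixes flow; stroke at Sf1)
β2 stroke at I1  (I1 integral (f out))
β1 stroke at J3  (J3: bond 2 brought flow, rest push out)
β0 stroke at J2  (closing 0-jn rule on J2)
β3 stroke at J1  (J1 flow already set via bond 0)

b0 |J2
b1 |J3
b2 |I1
b3 |J1
b4 |Sf1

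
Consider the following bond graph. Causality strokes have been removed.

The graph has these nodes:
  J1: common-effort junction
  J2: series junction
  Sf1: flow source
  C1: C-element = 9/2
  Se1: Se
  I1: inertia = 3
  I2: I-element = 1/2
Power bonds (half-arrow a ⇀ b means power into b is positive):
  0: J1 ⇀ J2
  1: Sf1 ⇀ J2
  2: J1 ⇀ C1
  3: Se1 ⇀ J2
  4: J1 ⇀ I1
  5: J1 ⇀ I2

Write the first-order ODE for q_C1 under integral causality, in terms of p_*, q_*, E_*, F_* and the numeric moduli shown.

#1 stroke→Sf1  (source Sf1 imposes f)
#3 stroke→J2  (Se1 fixes effort; stroke away)
#0 stroke→J2  (common-f at J2 fixed by 1)
#2 stroke→J1  (C1 integral (e out))
#4 stroke→I1  (common-e at J1 fixed by 2)
#5 stroke→I2  (common-e at J1 fixed by 2)

dq_C1/dt = -F_Sf1 - p_I1/3 - 2*p_I2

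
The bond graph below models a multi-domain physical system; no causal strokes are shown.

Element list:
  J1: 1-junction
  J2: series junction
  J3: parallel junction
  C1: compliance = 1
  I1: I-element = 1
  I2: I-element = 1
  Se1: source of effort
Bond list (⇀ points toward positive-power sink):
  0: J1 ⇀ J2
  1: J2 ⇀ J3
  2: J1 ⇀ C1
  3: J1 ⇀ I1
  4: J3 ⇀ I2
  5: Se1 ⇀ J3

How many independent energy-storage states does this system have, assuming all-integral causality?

3  (C1, I1, I2 all integral)

bond 5 stroke→J3  (source Se1 imposes e)
bond 1 stroke→J2  (J3: bond 5 brought effort, rest push out)
bond 4 stroke→I2  (common-e at J3 fixed by 5)
bond 0 stroke→J1  (J2 needs exactly one f-in)
bond 2 stroke→J1  (C1 outputs effort q/C1)
bond 3 stroke→I1  (closing 1-jn rule on J1)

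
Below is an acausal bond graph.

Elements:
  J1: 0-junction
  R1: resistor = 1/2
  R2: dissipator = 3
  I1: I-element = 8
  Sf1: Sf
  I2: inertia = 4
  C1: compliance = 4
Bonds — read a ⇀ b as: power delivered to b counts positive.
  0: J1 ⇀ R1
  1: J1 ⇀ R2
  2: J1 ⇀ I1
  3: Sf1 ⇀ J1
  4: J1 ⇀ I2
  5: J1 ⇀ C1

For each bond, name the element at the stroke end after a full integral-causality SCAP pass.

bond 0 stroke→R1
bond 1 stroke→R2
bond 2 stroke→I1
bond 3 stroke→Sf1
bond 4 stroke→I2
bond 5 stroke→J1

b3 stroke→Sf1  (Sf1 (Sf) sets flow on bond)
b2 stroke→I1  (I1 integral (f out))
b4 stroke→I2  (I2 outputs flow p/I2)
b5 stroke→J1  (C1: C, integral causality)
b0 stroke→R1  (0-jn J1 has e-setter on 5)
b1 stroke→R2  (common-e at J1 fixed by 5)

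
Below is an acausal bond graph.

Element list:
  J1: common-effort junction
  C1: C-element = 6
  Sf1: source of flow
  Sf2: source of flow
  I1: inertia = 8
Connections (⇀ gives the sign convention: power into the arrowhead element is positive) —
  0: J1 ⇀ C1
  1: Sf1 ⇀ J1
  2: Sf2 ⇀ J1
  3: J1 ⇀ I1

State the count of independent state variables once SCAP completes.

β1 stroke at Sf1  (Sf1 (Sf) sets flow on bond)
β2 stroke at Sf2  (source Sf2 imposes f)
β0 stroke at J1  (C1 integral (e out))
β3 stroke at I1  (J1: bond 0 brought effort, rest push out)

2  (C1, I1 all integral)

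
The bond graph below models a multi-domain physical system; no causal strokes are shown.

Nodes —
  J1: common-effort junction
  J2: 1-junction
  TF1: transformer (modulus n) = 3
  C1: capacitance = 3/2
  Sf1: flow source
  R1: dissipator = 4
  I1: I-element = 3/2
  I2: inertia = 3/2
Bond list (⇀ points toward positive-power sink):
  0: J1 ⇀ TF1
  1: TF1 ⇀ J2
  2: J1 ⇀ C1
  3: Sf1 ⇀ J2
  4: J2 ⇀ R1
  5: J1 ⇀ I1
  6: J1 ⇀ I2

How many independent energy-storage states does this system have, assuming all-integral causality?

3  (C1, I1, I2 all integral)

b3 |Sf1  (Sf1: flow source, stroke at near end)
b1 |J2  (common-f at J2 fixed by 3)
b4 |J2  (1-jn J2 has f-setter on 3)
b0 |TF1  (TF1 one-in-one-out from 1)
b2 |J1  (C1: C, integral causality)
b5 |I1  (common-e at J1 fixed by 2)
b6 |I2  (0-jn J1 has e-setter on 2)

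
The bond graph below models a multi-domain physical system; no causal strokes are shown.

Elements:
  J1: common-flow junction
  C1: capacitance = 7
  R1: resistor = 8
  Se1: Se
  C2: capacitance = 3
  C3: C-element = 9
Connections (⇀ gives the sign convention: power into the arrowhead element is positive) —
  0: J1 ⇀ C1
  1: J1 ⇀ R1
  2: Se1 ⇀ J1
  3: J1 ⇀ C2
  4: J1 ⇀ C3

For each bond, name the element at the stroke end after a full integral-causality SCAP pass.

#0 |J1
#1 |R1
#2 |J1
#3 |J1
#4 |J1

b2 |J1  (Se1 (Se) sets effort on bond)
b0 |J1  (C1 outputs effort q/C1)
b3 |J1  (C2 outputs effort q/C2)
b4 |J1  (prefer integral on C3)
b1 |R1  (J1: last free bond brings flow in)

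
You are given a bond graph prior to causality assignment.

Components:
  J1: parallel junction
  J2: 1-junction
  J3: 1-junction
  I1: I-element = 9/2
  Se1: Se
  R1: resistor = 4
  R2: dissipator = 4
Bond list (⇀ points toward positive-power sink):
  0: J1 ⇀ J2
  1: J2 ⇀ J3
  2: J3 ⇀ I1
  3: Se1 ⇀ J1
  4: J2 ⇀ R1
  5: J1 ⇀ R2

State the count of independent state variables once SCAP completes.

1  (I1 all integral)

b3 |J1  (Se1 fixes effort; stroke away)
b0 |J2  (J1 effort already set via bond 3)
b5 |R2  (common-e at J1 fixed by 3)
b2 |I1  (I1: I, integral causality)
b1 |J3  (1-jn J3 has f-setter on 2)
b4 |J2  (common-f at J2 fixed by 1)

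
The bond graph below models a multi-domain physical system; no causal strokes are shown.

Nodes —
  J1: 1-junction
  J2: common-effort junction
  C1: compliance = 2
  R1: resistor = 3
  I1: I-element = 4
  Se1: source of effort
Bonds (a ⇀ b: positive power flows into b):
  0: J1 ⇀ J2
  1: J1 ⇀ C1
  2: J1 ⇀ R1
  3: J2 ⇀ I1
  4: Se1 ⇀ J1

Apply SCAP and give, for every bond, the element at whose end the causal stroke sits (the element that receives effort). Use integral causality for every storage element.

#0 stroke→J2
#1 stroke→J1
#2 stroke→J1
#3 stroke→I1
#4 stroke→J1

#4 stroke at J1  (source Se1 imposes e)
#1 stroke at J1  (C1 outputs effort q/C1)
#3 stroke at I1  (I1 integral (f out))
#0 stroke at J2  (closing 0-jn rule on J2)
#2 stroke at J1  (common-f at J1 fixed by 0)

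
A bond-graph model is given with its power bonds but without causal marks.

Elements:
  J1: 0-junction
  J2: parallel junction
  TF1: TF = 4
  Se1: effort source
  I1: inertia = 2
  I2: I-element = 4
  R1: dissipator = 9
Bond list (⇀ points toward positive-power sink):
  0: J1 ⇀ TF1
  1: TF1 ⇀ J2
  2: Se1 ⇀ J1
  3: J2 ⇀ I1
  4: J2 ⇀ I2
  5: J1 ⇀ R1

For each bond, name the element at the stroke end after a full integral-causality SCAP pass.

bond 0 |TF1
bond 1 |J2
bond 2 |J1
bond 3 |I1
bond 4 |I2
bond 5 |R1

b2 →J1  (source Se1 imposes e)
b0 →TF1  (J1: bond 2 brought effort, rest push out)
b5 →R1  (0-jn J1 has e-setter on 2)
b1 →J2  (TF1: transformer flips bond 0)
b3 →I1  (0-jn J2 has e-setter on 1)
b4 →I2  (0-jn J2 has e-setter on 1)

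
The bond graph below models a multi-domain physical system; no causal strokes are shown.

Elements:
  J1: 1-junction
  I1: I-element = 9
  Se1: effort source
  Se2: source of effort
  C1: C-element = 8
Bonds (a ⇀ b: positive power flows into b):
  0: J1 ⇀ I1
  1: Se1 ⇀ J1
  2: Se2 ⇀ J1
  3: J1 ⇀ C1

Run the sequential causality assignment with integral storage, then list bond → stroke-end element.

b1 →J1  (Se1 fixes effort; stroke away)
b2 →J1  (source Se2 imposes e)
b0 →I1  (I1 integral (f out))
b3 →J1  (1-jn J1 has f-setter on 0)

#0 |I1
#1 |J1
#2 |J1
#3 |J1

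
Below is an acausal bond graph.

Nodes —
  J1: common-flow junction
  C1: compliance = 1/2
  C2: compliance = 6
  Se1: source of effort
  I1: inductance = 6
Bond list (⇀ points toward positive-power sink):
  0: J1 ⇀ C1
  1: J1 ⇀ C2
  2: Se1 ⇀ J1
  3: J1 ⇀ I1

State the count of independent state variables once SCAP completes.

3  (C1, C2, I1 all integral)

β2 stroke at J1  (Se1: effort source, stroke at far end)
β0 stroke at J1  (C1: C, integral causality)
β1 stroke at J1  (prefer integral on C2)
β3 stroke at I1  (closing 1-jn rule on J1)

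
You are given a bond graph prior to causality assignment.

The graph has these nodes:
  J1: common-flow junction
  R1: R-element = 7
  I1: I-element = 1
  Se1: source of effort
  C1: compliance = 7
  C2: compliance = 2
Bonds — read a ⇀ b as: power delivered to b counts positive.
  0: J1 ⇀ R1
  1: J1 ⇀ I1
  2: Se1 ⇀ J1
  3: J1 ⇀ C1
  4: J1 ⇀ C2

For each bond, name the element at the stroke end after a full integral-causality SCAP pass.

β0 →J1
β1 →I1
β2 →J1
β3 →J1
β4 →J1

β2 stroke→J1  (source Se1 imposes e)
β1 stroke→I1  (I1 outputs flow p/I1)
β0 stroke→J1  (common-f at J1 fixed by 1)
β3 stroke→J1  (1-jn J1 has f-setter on 1)
β4 stroke→J1  (1-jn J1 has f-setter on 1)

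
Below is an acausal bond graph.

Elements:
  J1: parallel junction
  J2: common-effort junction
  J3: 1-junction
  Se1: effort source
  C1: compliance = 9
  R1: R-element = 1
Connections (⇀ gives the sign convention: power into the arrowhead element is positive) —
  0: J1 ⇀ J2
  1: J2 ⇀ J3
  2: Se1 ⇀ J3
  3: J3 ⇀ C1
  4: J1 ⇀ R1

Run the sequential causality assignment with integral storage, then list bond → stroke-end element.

b2 stroke→J3  (Se1: effort source, stroke at far end)
b3 stroke→J3  (prefer integral on C1)
b1 stroke→J2  (only one flow-in slot at J3)
b0 stroke→J1  (J2: bond 1 brought effort, rest push out)
b4 stroke→R1  (J1: bond 0 brought effort, rest push out)

bond 0 →J1
bond 1 →J2
bond 2 →J3
bond 3 →J3
bond 4 →R1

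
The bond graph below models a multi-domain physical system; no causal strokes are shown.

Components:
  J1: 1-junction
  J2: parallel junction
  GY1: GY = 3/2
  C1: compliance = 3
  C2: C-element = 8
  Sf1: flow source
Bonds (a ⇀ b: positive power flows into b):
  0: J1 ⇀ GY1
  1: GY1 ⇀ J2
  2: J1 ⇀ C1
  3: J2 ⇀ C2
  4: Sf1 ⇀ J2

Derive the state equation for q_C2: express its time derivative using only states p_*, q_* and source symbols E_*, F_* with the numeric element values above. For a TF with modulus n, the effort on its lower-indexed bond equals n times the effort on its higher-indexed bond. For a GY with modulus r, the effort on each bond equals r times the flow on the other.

dq_C2/dt = F_Sf1 - 2*q_C1/9

b4 stroke→Sf1  (Sf1 (Sf) sets flow on bond)
b2 stroke→J1  (C1 outputs effort q/C1)
b0 stroke→GY1  (J1 needs exactly one f-in)
b1 stroke→GY1  (GY1 both-in/both-out from 0)
b3 stroke→J2  (J2 needs exactly one e-in)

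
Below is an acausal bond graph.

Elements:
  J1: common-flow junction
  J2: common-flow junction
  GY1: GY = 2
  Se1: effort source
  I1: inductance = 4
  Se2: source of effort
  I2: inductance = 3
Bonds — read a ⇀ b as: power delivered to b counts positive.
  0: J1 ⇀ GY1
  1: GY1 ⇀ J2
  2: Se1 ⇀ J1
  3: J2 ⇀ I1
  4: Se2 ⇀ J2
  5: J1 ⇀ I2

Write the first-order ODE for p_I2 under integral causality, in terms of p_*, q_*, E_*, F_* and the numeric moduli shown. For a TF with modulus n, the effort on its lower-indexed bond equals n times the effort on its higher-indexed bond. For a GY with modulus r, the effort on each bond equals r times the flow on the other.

dp_I2/dt = E_Se1 - p_I1/2

#2 stroke→J1  (Se1: effort source, stroke at far end)
#4 stroke→J2  (source Se2 imposes e)
#3 stroke→I1  (I1 integral (f out))
#1 stroke→J2  (common-f at J2 fixed by 3)
#0 stroke→J1  (through GY1, causality inverts; strokes same side of GY1)
#5 stroke→I2  (only one flow-in slot at J1)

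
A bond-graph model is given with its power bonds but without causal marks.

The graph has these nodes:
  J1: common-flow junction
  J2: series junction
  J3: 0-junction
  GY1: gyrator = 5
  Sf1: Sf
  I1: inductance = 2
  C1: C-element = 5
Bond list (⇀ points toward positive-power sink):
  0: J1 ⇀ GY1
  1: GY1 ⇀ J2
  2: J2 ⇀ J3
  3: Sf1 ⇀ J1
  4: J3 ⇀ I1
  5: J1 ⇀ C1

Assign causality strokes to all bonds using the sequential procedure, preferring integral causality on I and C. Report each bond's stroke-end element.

bond 0 stroke at J1
bond 1 stroke at J2
bond 2 stroke at J3
bond 3 stroke at Sf1
bond 4 stroke at I1
bond 5 stroke at J1

b3 stroke at Sf1  (Sf1 (Sf) sets flow on bond)
b0 stroke at J1  (common-f at J1 fixed by 3)
b5 stroke at J1  (1-jn J1 has f-setter on 3)
b1 stroke at J2  (GY1 both-in/both-out from 0)
b2 stroke at J3  (J2 needs exactly one f-in)
b4 stroke at I1  (J3 effort already set via bond 2)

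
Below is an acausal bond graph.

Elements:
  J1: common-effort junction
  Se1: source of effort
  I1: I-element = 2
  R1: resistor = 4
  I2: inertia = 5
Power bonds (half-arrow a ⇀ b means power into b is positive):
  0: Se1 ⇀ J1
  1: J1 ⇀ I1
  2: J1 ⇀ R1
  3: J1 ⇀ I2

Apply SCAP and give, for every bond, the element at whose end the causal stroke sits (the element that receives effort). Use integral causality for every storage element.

b0 →J1  (Se1: effort source, stroke at far end)
b1 →I1  (J1 effort already set via bond 0)
b2 →R1  (0-jn J1 has e-setter on 0)
b3 →I2  (0-jn J1 has e-setter on 0)

#0 →J1
#1 →I1
#2 →R1
#3 →I2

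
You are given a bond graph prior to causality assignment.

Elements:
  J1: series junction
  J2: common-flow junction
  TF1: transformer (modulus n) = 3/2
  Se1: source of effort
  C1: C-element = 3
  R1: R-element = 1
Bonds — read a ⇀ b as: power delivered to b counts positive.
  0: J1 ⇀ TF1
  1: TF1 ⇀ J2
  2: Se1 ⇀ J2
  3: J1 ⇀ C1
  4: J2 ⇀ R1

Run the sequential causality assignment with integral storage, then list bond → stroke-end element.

b0 →TF1
b1 →J2
b2 →J2
b3 →J1
b4 →R1

β2 stroke at J2  (source Se1 imposes e)
β3 stroke at J1  (C1 integral (e out))
β0 stroke at TF1  (closing 1-jn rule on J1)
β1 stroke at J2  (TF1: transformer flips bond 0)
β4 stroke at R1  (closing 1-jn rule on J2)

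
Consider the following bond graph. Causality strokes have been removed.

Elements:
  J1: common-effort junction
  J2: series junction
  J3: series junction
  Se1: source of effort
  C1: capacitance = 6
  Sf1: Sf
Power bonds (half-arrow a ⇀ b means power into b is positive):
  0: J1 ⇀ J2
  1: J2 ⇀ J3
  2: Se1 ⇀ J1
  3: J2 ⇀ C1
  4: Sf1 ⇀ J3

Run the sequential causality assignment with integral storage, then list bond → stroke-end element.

bond 0 stroke→J2
bond 1 stroke→J3
bond 2 stroke→J1
bond 3 stroke→J2
bond 4 stroke→Sf1

β2 stroke→J1  (Se1 (Se) sets effort on bond)
β4 stroke→Sf1  (source Sf1 imposes f)
β0 stroke→J2  (J1 effort already set via bond 2)
β1 stroke→J3  (1-jn J3 has f-setter on 4)
β3 stroke→J2  (J2 flow already set via bond 1)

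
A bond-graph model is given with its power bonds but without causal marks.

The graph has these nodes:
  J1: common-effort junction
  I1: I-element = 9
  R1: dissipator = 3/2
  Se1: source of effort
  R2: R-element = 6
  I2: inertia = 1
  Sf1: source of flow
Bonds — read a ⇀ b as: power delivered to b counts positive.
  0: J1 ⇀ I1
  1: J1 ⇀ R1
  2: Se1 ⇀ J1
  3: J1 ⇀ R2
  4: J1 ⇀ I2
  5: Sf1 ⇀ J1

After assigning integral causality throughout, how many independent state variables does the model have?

2  (I1, I2 all integral)

#2 stroke at J1  (Se1: effort source, stroke at far end)
#5 stroke at Sf1  (Sf1 fixes flow; stroke at Sf1)
#0 stroke at I1  (J1: bond 2 brought effort, rest push out)
#1 stroke at R1  (0-jn J1 has e-setter on 2)
#3 stroke at R2  (common-e at J1 fixed by 2)
#4 stroke at I2  (0-jn J1 has e-setter on 2)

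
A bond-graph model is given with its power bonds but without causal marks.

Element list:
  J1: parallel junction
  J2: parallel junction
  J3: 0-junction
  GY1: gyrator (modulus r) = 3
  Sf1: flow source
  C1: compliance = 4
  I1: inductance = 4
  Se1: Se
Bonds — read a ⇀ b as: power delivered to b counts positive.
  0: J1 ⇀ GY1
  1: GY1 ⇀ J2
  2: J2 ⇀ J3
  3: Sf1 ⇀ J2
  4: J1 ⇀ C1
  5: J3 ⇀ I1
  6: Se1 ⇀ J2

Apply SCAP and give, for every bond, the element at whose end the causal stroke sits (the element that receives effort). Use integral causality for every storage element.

b3 →Sf1  (Sf1 (Sf) sets flow on bond)
b6 →J2  (source Se1 imposes e)
b1 →GY1  (0-jn J2 has e-setter on 6)
b2 →J3  (0-jn J2 has e-setter on 6)
b5 →I1  (0-jn J3 has e-setter on 2)
b0 →GY1  (through GY1, causality inverts; strokes same side of GY1)
b4 →J1  (J1: last free bond brings effort in)

b0 →GY1
b1 →GY1
b2 →J3
b3 →Sf1
b4 →J1
b5 →I1
b6 →J2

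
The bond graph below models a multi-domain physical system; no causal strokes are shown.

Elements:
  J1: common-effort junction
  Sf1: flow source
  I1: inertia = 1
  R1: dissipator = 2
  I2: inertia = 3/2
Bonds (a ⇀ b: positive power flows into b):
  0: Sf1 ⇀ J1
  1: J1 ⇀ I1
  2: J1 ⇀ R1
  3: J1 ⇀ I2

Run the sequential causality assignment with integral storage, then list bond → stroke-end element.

b0 stroke→Sf1  (Sf1 fixes flow; stroke at Sf1)
b1 stroke→I1  (prefer integral on I1)
b3 stroke→I2  (I2: I, integral causality)
b2 stroke→J1  (J1: last free bond brings effort in)

bond 0 →Sf1
bond 1 →I1
bond 2 →J1
bond 3 →I2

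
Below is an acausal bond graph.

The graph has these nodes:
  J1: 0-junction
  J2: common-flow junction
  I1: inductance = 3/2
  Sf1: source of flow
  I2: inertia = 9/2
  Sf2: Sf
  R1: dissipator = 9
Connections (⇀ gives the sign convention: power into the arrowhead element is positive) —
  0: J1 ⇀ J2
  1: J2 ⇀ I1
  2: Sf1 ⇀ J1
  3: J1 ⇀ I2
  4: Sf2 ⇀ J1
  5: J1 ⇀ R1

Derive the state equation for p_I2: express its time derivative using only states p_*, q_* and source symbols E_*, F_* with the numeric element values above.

#2 →Sf1  (Sf1 fixes flow; stroke at Sf1)
#4 →Sf2  (Sf2: flow source, stroke at near end)
#1 →I1  (prefer integral on I1)
#0 →J2  (common-f at J2 fixed by 1)
#3 →I2  (prefer integral on I2)
#5 →J1  (only one effort-in slot at J1)

dp_I2/dt = 9*F_Sf1 + 9*F_Sf2 - 6*p_I1 - 2*p_I2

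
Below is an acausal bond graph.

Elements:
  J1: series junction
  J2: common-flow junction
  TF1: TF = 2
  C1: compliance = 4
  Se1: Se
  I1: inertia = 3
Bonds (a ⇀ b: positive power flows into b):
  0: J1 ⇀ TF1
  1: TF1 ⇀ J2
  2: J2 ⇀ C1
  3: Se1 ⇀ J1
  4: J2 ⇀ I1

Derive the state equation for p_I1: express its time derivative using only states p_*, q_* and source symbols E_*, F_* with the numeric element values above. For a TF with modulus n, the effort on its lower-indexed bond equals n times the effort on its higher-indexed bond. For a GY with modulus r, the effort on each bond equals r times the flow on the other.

#3 stroke at J1  (Se1: effort source, stroke at far end)
#0 stroke at TF1  (only one flow-in slot at J1)
#1 stroke at J2  (through TF1, causality passes straight; one stroke at TF1)
#2 stroke at J2  (C1 outputs effort q/C1)
#4 stroke at I1  (closing 1-jn rule on J2)

dp_I1/dt = E_Se1/2 - q_C1/4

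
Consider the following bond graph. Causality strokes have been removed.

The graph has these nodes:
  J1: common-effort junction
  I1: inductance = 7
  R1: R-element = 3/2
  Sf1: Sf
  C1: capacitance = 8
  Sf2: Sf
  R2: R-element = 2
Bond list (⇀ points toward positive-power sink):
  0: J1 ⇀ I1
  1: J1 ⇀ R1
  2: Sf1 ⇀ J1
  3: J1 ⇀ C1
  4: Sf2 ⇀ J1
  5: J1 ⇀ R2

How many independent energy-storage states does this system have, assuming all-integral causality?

2  (C1, I1 all integral)

β2 stroke at Sf1  (Sf1 fixes flow; stroke at Sf1)
β4 stroke at Sf2  (source Sf2 imposes f)
β0 stroke at I1  (prefer integral on I1)
β3 stroke at J1  (C1 outputs effort q/C1)
β1 stroke at R1  (J1: bond 3 brought effort, rest push out)
β5 stroke at R2  (J1: bond 3 brought effort, rest push out)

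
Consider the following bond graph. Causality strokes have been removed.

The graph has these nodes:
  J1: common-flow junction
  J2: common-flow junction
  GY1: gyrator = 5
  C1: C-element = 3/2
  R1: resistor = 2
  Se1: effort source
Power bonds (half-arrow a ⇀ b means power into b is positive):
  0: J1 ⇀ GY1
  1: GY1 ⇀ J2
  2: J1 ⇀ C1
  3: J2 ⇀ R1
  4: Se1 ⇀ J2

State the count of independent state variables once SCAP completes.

1  (C1 all integral)

bond 4 →J2  (Se1 fixes effort; stroke away)
bond 2 →J1  (C1: C, integral causality)
bond 0 →GY1  (J1 needs exactly one f-in)
bond 1 →GY1  (GY1 both-in/both-out from 0)
bond 3 →J2  (J2: bond 1 brought flow, rest push out)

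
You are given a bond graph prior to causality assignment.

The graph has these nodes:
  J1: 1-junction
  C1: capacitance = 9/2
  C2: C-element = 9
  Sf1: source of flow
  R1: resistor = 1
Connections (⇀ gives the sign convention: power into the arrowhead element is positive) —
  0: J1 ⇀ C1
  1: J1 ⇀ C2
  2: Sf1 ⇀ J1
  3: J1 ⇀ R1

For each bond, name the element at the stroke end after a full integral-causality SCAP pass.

β2 →Sf1  (Sf1: flow source, stroke at near end)
β0 →J1  (common-f at J1 fixed by 2)
β1 →J1  (J1 flow already set via bond 2)
β3 →J1  (common-f at J1 fixed by 2)

#0 →J1
#1 →J1
#2 →Sf1
#3 →J1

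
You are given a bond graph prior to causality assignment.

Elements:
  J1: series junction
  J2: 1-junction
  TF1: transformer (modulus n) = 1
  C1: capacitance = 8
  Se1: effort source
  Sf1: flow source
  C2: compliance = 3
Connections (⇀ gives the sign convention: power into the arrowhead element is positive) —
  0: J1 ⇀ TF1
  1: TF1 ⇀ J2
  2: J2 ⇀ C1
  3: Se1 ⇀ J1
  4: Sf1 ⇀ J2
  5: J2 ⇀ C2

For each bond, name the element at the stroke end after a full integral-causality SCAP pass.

β0 stroke at TF1
β1 stroke at J2
β2 stroke at J2
β3 stroke at J1
β4 stroke at Sf1
β5 stroke at J2

bond 3 |J1  (source Se1 imposes e)
bond 4 |Sf1  (source Sf1 imposes f)
bond 0 |TF1  (J1: last free bond brings flow in)
bond 1 |J2  (common-f at J2 fixed by 4)
bond 2 |J2  (common-f at J2 fixed by 4)
bond 5 |J2  (common-f at J2 fixed by 4)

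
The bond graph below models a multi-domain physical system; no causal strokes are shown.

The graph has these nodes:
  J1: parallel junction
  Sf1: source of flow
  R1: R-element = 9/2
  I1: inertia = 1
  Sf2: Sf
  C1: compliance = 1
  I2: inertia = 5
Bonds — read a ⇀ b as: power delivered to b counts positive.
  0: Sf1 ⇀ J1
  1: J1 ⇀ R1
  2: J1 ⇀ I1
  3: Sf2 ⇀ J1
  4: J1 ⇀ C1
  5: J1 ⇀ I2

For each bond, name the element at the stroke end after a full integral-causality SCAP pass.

bond 0 →Sf1
bond 1 →R1
bond 2 →I1
bond 3 →Sf2
bond 4 →J1
bond 5 →I2

b0 |Sf1  (Sf1 (Sf) sets flow on bond)
b3 |Sf2  (Sf2 (Sf) sets flow on bond)
b2 |I1  (I1 integral (f out))
b4 |J1  (C1 integral (e out))
b1 |R1  (0-jn J1 has e-setter on 4)
b5 |I2  (J1 effort already set via bond 4)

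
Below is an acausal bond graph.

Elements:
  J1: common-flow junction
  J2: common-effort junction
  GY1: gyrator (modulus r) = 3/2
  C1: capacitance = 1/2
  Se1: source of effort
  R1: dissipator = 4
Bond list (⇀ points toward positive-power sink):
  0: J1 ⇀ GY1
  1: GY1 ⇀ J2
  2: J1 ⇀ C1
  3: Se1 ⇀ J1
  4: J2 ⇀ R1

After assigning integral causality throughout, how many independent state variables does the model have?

bond 3 stroke at J1  (Se1: effort source, stroke at far end)
bond 2 stroke at J1  (C1 outputs effort q/C1)
bond 0 stroke at GY1  (J1: last free bond brings flow in)
bond 1 stroke at GY1  (GY1: gyrator matches bond 0)
bond 4 stroke at J2  (only one effort-in slot at J2)

1  (C1 all integral)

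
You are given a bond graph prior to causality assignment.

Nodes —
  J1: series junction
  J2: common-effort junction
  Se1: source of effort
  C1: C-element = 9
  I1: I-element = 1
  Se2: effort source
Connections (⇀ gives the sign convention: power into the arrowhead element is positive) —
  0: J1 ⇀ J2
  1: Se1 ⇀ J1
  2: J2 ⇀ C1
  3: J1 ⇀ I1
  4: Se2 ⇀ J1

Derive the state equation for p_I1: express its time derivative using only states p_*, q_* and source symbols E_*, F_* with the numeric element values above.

dp_I1/dt = E_Se1 + E_Se2 - q_C1/9

b1 |J1  (source Se1 imposes e)
b4 |J1  (Se2 fixes effort; stroke away)
b2 |J2  (C1 integral (e out))
b0 |J1  (common-e at J2 fixed by 2)
b3 |I1  (J1 needs exactly one f-in)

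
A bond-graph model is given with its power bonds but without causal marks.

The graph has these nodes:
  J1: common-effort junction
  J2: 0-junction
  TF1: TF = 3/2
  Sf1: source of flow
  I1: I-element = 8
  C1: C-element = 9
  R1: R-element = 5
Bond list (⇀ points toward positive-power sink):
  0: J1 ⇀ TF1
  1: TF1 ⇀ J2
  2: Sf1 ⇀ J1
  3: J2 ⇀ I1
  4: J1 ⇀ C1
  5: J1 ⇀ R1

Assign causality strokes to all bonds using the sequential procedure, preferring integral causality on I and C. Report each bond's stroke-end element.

b0 stroke→TF1
b1 stroke→J2
b2 stroke→Sf1
b3 stroke→I1
b4 stroke→J1
b5 stroke→R1

#2 stroke→Sf1  (Sf1 fixes flow; stroke at Sf1)
#3 stroke→I1  (I1: I, integral causality)
#1 stroke→J2  (J2 needs exactly one e-in)
#0 stroke→TF1  (TF TF1: opposite of bond 1)
#4 stroke→J1  (C1 integral (e out))
#5 stroke→R1  (common-e at J1 fixed by 4)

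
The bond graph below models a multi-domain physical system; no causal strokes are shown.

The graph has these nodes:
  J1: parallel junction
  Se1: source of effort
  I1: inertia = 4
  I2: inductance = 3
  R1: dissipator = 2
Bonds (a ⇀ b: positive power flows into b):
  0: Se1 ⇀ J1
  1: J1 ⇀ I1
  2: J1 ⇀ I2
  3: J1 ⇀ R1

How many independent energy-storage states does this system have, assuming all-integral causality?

2  (I1, I2 all integral)

bond 0 →J1  (Se1 fixes effort; stroke away)
bond 1 →I1  (J1: bond 0 brought effort, rest push out)
bond 2 →I2  (0-jn J1 has e-setter on 0)
bond 3 →R1  (0-jn J1 has e-setter on 0)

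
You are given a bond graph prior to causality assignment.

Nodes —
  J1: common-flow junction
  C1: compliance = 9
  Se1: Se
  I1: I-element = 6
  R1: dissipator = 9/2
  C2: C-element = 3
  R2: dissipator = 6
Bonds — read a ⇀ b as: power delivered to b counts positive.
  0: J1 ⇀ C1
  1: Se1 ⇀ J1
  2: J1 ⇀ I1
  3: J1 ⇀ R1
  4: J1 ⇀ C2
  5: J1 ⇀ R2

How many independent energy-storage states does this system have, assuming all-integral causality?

3  (C1, C2, I1 all integral)

bond 1 →J1  (Se1: effort source, stroke at far end)
bond 0 →J1  (C1 integral (e out))
bond 2 →I1  (I1 integral (f out))
bond 3 →J1  (1-jn J1 has f-setter on 2)
bond 4 →J1  (1-jn J1 has f-setter on 2)
bond 5 →J1  (1-jn J1 has f-setter on 2)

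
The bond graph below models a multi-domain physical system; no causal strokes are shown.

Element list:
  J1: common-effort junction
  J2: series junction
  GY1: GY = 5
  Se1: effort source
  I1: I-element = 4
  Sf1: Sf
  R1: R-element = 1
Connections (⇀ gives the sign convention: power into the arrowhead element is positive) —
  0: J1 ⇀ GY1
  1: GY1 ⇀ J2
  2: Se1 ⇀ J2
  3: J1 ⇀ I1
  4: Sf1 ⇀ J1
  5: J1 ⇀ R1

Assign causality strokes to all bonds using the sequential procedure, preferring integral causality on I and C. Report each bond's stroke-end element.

bond 2 stroke→J2  (Se1: effort source, stroke at far end)
bond 4 stroke→Sf1  (Sf1 (Sf) sets flow on bond)
bond 1 stroke→GY1  (closing 1-jn rule on J2)
bond 0 stroke→GY1  (through GY1, causality inverts; strokes same side of GY1)
bond 3 stroke→I1  (I1 integral (f out))
bond 5 stroke→J1  (closing 0-jn rule on J1)

β0 stroke at GY1
β1 stroke at GY1
β2 stroke at J2
β3 stroke at I1
β4 stroke at Sf1
β5 stroke at J1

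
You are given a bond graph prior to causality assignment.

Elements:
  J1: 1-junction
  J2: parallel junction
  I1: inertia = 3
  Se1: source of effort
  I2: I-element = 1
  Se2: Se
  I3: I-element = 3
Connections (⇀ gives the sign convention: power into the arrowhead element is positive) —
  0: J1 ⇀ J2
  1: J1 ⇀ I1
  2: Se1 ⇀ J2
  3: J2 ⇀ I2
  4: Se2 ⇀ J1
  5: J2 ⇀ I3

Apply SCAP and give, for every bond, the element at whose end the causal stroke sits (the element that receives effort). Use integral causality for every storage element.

bond 2 →J2  (Se1 fixes effort; stroke away)
bond 4 →J1  (Se2 (Se) sets effort on bond)
bond 0 →J1  (0-jn J2 has e-setter on 2)
bond 3 →I2  (common-e at J2 fixed by 2)
bond 5 →I3  (0-jn J2 has e-setter on 2)
bond 1 →I1  (closing 1-jn rule on J1)

b0 stroke→J1
b1 stroke→I1
b2 stroke→J2
b3 stroke→I2
b4 stroke→J1
b5 stroke→I3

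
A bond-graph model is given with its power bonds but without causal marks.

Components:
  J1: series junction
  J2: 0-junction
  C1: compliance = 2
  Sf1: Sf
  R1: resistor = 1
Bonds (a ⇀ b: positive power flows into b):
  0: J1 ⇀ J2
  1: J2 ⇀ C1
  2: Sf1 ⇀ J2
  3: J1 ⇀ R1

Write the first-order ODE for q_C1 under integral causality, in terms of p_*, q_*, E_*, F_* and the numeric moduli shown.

β2 stroke→Sf1  (Sf1 (Sf) sets flow on bond)
β1 stroke→J2  (prefer integral on C1)
β0 stroke→J1  (J2 effort already set via bond 1)
β3 stroke→R1  (J1 needs exactly one f-in)

dq_C1/dt = F_Sf1 - q_C1/2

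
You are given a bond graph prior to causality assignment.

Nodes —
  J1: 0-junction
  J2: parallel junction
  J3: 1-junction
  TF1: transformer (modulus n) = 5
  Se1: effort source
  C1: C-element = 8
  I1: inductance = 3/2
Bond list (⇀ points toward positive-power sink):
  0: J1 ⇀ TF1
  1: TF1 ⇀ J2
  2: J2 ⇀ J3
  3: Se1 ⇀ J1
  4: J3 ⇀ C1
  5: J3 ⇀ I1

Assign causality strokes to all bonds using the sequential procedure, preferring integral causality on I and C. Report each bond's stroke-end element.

b0 stroke→TF1
b1 stroke→J2
b2 stroke→J3
b3 stroke→J1
b4 stroke→J3
b5 stroke→I1

b3 |J1  (Se1 (Se) sets effort on bond)
b0 |TF1  (common-e at J1 fixed by 3)
b1 |J2  (TF1 one-in-one-out from 0)
b2 |J3  (common-e at J2 fixed by 1)
b4 |J3  (prefer integral on C1)
b5 |I1  (only one flow-in slot at J3)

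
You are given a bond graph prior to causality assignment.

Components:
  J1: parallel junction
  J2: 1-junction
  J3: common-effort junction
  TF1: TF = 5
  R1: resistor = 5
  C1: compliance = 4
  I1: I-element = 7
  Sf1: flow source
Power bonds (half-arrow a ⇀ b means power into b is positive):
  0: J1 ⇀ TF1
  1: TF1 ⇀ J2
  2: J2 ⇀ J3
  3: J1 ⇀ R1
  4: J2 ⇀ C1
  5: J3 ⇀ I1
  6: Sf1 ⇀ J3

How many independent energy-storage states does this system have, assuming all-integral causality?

b6 stroke at Sf1  (source Sf1 imposes f)
b4 stroke at J2  (prefer integral on C1)
b5 stroke at I1  (prefer integral on I1)
b2 stroke at J3  (J3: last free bond brings effort in)
b1 stroke at J2  (J2: bond 2 brought flow, rest push out)
b0 stroke at TF1  (through TF1, causality passes straight; one stroke at TF1)
b3 stroke at J1  (only one effort-in slot at J1)

2  (C1, I1 all integral)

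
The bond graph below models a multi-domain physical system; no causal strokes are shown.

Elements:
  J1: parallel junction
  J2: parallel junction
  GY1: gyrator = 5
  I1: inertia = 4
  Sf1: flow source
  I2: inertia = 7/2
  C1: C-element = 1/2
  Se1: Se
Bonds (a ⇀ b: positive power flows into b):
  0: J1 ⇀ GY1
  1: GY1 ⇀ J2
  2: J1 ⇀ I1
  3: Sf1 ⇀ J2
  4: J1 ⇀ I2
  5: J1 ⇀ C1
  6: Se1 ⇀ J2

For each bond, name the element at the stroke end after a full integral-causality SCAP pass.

bond 0 stroke→GY1
bond 1 stroke→GY1
bond 2 stroke→I1
bond 3 stroke→Sf1
bond 4 stroke→I2
bond 5 stroke→J1
bond 6 stroke→J2

#3 stroke→Sf1  (Sf1: flow source, stroke at near end)
#6 stroke→J2  (source Se1 imposes e)
#1 stroke→GY1  (J2 effort already set via bond 6)
#0 stroke→GY1  (GY1 both-in/both-out from 1)
#2 stroke→I1  (I1 outputs flow p/I1)
#4 stroke→I2  (I2 integral (f out))
#5 stroke→J1  (J1: last free bond brings effort in)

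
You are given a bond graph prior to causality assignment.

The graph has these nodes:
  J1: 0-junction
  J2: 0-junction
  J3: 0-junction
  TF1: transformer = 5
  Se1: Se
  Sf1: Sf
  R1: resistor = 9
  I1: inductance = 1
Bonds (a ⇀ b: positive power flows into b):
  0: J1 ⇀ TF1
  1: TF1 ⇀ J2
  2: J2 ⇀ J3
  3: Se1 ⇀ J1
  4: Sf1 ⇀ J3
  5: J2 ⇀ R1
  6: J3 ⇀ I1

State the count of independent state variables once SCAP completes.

β3 stroke at J1  (Se1 fixes effort; stroke away)
β4 stroke at Sf1  (Sf1: flow source, stroke at near end)
β0 stroke at TF1  (0-jn J1 has e-setter on 3)
β1 stroke at J2  (TF TF1: opposite of bond 0)
β2 stroke at J3  (0-jn J2 has e-setter on 1)
β5 stroke at R1  (J2: bond 1 brought effort, rest push out)
β6 stroke at I1  (J3: bond 2 brought effort, rest push out)

1  (I1 all integral)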